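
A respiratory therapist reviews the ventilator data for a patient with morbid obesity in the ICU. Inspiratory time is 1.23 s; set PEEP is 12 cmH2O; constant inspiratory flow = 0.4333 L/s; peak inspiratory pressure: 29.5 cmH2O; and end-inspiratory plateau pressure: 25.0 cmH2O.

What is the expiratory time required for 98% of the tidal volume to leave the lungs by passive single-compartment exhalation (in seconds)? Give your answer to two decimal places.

Vt = flow × Ti = 0.4333 L/s × 1.23 s × 1000 mL/L = 532.96 mL.
R = (PIP − Pplat)/V̇ = (29.5 − 25.0) / 0.4333 = 4.5/0.4333 = 10.385 cmH2O·s/L.
C = Vt/(Pplat − PEEP) = 532.96 / (25.0 − 12) = 532.96/13.0 = 40.997 mL/cmH2O.
τ = R × C = 10.385 × 0.041 L/cmH2O = 0.4258 s.
t = −τ·ln(1 − 0.98) = −0.4258·ln(0.02) = 1.666 s.

1.67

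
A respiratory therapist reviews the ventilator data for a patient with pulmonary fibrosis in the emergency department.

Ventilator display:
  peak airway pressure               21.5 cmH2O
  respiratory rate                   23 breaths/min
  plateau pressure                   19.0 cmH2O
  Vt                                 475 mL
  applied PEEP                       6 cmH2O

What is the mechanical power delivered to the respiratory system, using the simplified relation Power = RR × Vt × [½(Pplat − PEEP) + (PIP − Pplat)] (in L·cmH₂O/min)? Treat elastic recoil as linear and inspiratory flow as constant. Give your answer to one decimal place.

98.3

Per-breath work = Vt × [½(Pplat−PEEP) + (PIP−Pplat)] = 0.475 × [0.5×13.0 + 2.5] = 0.475 × 9.0 = 4.275 L·cmH2O.
Power = 23 × 4.275 = 98.325 L·cmH2O/min.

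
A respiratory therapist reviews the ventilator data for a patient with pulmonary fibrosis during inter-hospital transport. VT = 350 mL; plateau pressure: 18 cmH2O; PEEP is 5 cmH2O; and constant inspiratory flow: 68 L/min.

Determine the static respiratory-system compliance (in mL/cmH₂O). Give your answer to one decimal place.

Cstat = Vt / (Pplat − PEEP) = 350 / (18 − 5) = 350 / 13.0 = 26.923 mL/cmH2O.

26.9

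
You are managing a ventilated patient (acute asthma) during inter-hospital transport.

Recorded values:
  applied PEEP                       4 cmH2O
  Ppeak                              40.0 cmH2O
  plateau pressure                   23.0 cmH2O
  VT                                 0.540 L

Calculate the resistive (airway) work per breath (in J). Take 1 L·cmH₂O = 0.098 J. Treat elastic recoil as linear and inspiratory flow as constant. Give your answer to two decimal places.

With constant inspiratory flow the resistive pressure is constant at PIP − Pplat = 40.0 − 23.0 = 17.0 cmH2O, so resistive work = 17.0 × 0.540 = 9.18 L·cmH2O.
× 0.098 J/(L·cmH2O) → 0.8996 J.

0.90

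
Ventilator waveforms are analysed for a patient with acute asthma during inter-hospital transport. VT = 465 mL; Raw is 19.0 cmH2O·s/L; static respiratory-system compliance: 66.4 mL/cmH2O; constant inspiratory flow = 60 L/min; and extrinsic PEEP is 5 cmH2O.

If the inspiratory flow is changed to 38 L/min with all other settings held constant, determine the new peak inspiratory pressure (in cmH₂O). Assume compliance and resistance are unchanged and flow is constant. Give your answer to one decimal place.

24.0

Flow: 60 L/min ÷ 60 = 1 L/s.
New flow: 38 L/min ÷ 60 = 0.6333 L/s.
PIP = Vt/C + R·V̇ + PEEP (constant-flow equation of motion).
Only the resistive term changes: ΔPIP = R × ΔV̇ = 19.0 × (0.6333 − 1) = 19.0 × -0.3667 = -6.967 cmH2O.
Original PIP = 465/66.4 + 19.0×1 + 5 = 31.003 cmH2O; new PIP = 31.003 + (-6.967) = 24.036 cmH2O.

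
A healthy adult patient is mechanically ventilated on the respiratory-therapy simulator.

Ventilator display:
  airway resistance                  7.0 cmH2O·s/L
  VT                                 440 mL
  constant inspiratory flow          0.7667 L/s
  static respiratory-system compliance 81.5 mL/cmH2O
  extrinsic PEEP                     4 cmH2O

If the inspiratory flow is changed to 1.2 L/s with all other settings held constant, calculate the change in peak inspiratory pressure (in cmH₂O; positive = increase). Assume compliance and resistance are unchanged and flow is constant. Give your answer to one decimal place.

PIP = Vt/C + R·V̇ + PEEP (constant-flow equation of motion).
Only the resistive term changes: ΔPIP = R × ΔV̇ = 7.0 × (1.2 − 0.7667) = 7.0 × 0.4333 = 3.033 cmH2O.

3.0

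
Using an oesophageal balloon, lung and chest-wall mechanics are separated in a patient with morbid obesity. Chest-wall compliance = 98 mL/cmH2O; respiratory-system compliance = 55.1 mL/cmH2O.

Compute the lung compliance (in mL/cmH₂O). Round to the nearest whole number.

126

1/CL = 1/Crs − 1/Ccw.
1/CL = 1/55.1 − 1/98 = 0.007945.
CL = 125.87 mL/cmH2O.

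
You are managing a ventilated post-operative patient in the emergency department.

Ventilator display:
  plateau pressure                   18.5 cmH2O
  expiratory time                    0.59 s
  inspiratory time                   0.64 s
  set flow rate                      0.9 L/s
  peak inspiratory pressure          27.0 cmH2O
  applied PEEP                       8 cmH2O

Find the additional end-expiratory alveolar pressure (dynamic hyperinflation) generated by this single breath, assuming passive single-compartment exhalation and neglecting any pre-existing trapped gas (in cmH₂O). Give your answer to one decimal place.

3.4

Vt = flow × Ti = 0.9 L/s × 0.64 s × 1000 mL/L = 576.0 mL.
R = (PIP − Pplat)/V̇ = (27.0 − 18.5) / 0.9 = 8.5/0.9 = 9.444 cmH2O·s/L.
C = Vt/(Pplat − PEEP) = 576.0 / (18.5 − 8) = 576.0/10.5 = 54.857 mL/cmH2O.
τ = R × C = 9.444 × 0.05486 L/cmH2O = 0.5181 s.
Fraction remaining = e^(−Te/τ) = e^(−0.59/0.5181) = 0.3202; trapped volume = 576.0 × 0.3202 = 184.44 mL.
Additional alveolar pressure from trapping ≈ V_trapped / C = 184.44 / 54.857 = 3.362 cmH2O.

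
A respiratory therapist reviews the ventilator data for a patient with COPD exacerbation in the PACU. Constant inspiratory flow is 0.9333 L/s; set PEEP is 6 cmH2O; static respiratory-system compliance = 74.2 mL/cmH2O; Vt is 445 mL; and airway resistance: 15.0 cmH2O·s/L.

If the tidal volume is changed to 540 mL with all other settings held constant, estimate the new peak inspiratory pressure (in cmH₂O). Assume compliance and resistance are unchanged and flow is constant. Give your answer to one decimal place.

PIP = Vt/C + R·V̇ + PEEP (constant-flow equation of motion).
Only the elastic term changes: ΔPIP = ΔVt / C = (540 − 445) / 74.2 = 1.28 cmH2O.
Original PIP = 445/74.2 + 15.0×0.9333 + 6 = 25.997 cmH2O; new PIP = 25.997 + (1.28) = 27.277 cmH2O.

27.3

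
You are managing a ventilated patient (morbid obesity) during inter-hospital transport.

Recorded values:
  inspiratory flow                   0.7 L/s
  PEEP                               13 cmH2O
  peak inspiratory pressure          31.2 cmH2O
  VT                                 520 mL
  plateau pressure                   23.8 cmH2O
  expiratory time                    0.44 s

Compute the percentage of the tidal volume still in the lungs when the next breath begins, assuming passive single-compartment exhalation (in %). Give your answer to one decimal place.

R = (PIP − Pplat)/V̇ = (31.2 − 23.8) / 0.7 = 7.4/0.7 = 10.571 cmH2O·s/L.
C = Vt/(Pplat − PEEP) = 520.0 / (23.8 − 13) = 520.0/10.8 = 48.148 mL/cmH2O.
τ = R × C = 10.571 × 0.04815 L/cmH2O = 0.509 s.
Fraction remaining at end-expiration = e^(−Te/τ) = e^(−0.44/0.509) = 0.4213 → 42.13%.

42.1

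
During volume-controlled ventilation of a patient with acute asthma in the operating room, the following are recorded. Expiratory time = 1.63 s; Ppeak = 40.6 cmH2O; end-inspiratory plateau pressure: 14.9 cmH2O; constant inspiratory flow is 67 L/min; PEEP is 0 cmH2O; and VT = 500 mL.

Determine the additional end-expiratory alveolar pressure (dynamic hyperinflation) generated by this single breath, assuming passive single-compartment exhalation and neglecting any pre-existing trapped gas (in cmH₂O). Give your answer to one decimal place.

1.8

Flow: 67 L/min ÷ 60 = 1.1167 L/s.
R = (PIP − Pplat)/V̇ = (40.6 − 14.9) / 1.1167 = 25.7/1.1167 = 23.014 cmH2O·s/L.
C = Vt/(Pplat − PEEP) = 500.0 / (14.9 − 0) = 500.0/14.9 = 33.557 mL/cmH2O.
τ = R × C = 23.014 × 0.03356 L/cmH2O = 0.7723 s.
Fraction remaining = e^(−Te/τ) = e^(−1.63/0.7723) = 0.1212; trapped volume = 500.0 × 0.1212 = 60.6 mL.
Additional alveolar pressure from trapping ≈ V_trapped / C = 60.6 / 33.557 = 1.806 cmH2O.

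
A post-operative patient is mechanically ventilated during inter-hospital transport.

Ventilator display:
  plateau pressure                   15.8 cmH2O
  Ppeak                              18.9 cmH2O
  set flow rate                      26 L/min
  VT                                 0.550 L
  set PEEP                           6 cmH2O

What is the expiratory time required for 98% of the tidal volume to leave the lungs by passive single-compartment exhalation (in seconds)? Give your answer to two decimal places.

Flow: 26 L/min ÷ 60 = 0.4333 L/s.
R = (PIP − Pplat)/V̇ = (18.9 − 15.8) / 0.4333 = 3.1/0.4333 = 7.154 cmH2O·s/L.
C = Vt/(Pplat − PEEP) = 550.0 / (15.8 − 6) = 550.0/9.8 = 56.122 mL/cmH2O.
τ = R × C = 7.154 × 0.05612 L/cmH2O = 0.4015 s.
t = −τ·ln(1 − 0.98) = −0.4015·ln(0.02) = 1.571 s.

1.57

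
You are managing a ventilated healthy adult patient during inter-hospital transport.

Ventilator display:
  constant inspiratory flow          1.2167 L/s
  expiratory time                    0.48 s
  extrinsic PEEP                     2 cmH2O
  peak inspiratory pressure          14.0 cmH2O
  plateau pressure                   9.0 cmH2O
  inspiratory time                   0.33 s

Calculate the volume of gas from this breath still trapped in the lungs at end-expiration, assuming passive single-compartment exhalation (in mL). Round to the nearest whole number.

Vt = flow × Ti = 1.2167 L/s × 0.33 s × 1000 mL/L = 401.51 mL.
R = (PIP − Pplat)/V̇ = (14.0 − 9.0) / 1.2167 = 5.0/1.2167 = 4.109 cmH2O·s/L.
C = Vt/(Pplat − PEEP) = 401.51 / (9.0 − 2) = 401.51/7.0 = 57.359 mL/cmH2O.
τ = R × C = 4.109 × 0.05736 L/cmH2O = 0.2357 s.
Fraction remaining = e^(−Te/τ) = e^(−0.48/0.2357) = 0.1305.
Trapped volume = 401.51 × 0.1305 = 52.397 mL.

52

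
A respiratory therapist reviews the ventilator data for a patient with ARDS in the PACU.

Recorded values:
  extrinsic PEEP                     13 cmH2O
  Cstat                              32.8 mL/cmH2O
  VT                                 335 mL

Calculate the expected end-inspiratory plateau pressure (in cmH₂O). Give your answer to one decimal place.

23.2

Pplat = PEEP + Vt / Cstat = 13 + 335 / 32.8 = 13 + 10.213 = 23.213 cmH2O.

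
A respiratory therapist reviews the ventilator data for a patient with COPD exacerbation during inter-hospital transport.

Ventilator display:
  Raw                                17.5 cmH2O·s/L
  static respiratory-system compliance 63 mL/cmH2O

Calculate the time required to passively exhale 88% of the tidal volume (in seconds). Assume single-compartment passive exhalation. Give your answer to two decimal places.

2.34

τ = R × C = 17.5 × 63 mL/cmH2O = 17.5 × 0.063 L/cmH2O = 1.103 s.
Exhaled fraction f = 1 − e^(−t/τ) → t = −τ·ln(1 − f) = −1.103·ln(0.12) = 2.339 s.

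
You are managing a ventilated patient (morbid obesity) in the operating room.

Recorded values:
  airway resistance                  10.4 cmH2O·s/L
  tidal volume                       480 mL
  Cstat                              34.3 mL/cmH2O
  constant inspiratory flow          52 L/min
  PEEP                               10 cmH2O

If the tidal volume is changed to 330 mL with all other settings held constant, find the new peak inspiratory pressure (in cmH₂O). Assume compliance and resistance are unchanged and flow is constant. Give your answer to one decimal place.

28.6

Flow: 52 L/min ÷ 60 = 0.8667 L/s.
PIP = Vt/C + R·V̇ + PEEP (constant-flow equation of motion).
Only the elastic term changes: ΔPIP = ΔVt / C = (330 − 480) / 34.3 = -4.373 cmH2O.
Original PIP = 480/34.3 + 10.4×0.8667 + 10 = 33.008 cmH2O; new PIP = 33.008 + (-4.373) = 28.635 cmH2O.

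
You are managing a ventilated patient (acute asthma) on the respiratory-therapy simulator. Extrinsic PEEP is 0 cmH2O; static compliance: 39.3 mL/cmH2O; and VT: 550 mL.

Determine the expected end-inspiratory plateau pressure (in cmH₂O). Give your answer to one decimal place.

Pplat = PEEP + Vt / Cstat = 0 + 550 / 39.3 = 0 + 13.995 = 13.995 cmH2O.

14.0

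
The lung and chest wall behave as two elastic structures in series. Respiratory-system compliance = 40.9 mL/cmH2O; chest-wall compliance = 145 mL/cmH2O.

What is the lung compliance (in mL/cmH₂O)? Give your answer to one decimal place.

1/CL = 1/Crs − 1/Ccw.
1/CL = 1/40.9 − 1/145 = 0.01755.
CL = 56.98 mL/cmH2O.

57.0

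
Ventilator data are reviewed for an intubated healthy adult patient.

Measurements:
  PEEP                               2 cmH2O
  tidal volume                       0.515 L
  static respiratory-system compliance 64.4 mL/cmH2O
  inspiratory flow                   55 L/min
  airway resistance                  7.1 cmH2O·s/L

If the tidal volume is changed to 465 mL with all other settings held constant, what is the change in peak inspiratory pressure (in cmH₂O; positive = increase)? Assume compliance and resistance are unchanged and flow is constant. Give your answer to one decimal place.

PIP = Vt/C + R·V̇ + PEEP (constant-flow equation of motion).
Only the elastic term changes: ΔPIP = ΔVt / C = (465 − 515) / 64.4 = -0.7764 cmH2O.

-0.8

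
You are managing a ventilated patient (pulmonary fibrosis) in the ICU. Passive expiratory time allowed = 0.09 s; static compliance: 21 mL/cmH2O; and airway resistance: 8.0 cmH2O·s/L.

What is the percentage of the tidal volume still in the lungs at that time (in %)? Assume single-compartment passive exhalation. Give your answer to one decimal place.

τ = R × C = 8.0 × 21 mL/cmH2O = 8.0 × 0.021 L/cmH2O = 0.168 s.
Passive exhalation: V(t)/V₀ = e^(−t/τ) = e^(−0.09/0.168) = 0.5853.
Fraction remaining = 0.5853 → 58.53%.

58.5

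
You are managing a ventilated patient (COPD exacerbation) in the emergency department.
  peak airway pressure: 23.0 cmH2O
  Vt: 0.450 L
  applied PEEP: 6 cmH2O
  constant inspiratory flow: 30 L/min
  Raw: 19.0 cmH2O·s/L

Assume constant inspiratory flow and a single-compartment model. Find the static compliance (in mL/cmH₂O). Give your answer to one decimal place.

Flow: 30 L/min ÷ 60 = 0.5 L/s.
Equation of motion (constant flow): PIP = Vt/C + R·V̇ + PEEP.
Vt/C = PIP − R·V̇ − PEEP = 23.0 − 19.0×0.5 − 6 = 23.0 − 9.5 − 6 = 7.5 cmH2O.
C = Vt / 7.5 = 450 / 7.5 = 60.0 mL/cmH2O.

60.0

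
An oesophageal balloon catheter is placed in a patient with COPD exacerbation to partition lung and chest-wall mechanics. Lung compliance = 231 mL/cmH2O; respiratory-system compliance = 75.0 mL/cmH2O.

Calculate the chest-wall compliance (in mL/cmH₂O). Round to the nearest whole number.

111

1/Ccw = 1/Crs − 1/CL.
1/Ccw = 1/75.0 − 1/231 = 0.009004.
Ccw = 111.06 mL/cmH2O.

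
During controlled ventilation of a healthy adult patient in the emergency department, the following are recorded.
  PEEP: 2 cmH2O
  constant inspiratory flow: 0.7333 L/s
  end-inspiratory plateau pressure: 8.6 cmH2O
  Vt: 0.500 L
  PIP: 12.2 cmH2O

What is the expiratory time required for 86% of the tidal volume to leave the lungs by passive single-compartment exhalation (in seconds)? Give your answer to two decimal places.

0.73

R = (PIP − Pplat)/V̇ = (12.2 − 8.6) / 0.7333 = 3.6/0.7333 = 4.909 cmH2O·s/L.
C = Vt/(Pplat − PEEP) = 500.0 / (8.6 − 2) = 500.0/6.6 = 75.758 mL/cmH2O.
τ = R × C = 4.909 × 0.07576 L/cmH2O = 0.3719 s.
t = −τ·ln(1 − 0.86) = −0.3719·ln(0.14) = 0.7312 s.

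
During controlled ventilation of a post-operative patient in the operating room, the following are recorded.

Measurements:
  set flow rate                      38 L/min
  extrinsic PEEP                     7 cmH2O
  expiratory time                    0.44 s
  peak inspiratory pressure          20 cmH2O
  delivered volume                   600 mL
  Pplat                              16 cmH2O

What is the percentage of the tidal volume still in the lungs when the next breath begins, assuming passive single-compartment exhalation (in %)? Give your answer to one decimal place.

35.2

Flow: 38 L/min ÷ 60 = 0.6333 L/s.
R = (PIP − Pplat)/V̇ = (20 − 16) / 0.6333 = 4.0/0.6333 = 6.316 cmH2O·s/L.
C = Vt/(Pplat − PEEP) = 600.0 / (16 − 7) = 600.0/9.0 = 66.667 mL/cmH2O.
τ = R × C = 6.316 × 0.06667 L/cmH2O = 0.4211 s.
Fraction remaining at end-expiration = e^(−Te/τ) = e^(−0.44/0.4211) = 0.3517 → 35.17%.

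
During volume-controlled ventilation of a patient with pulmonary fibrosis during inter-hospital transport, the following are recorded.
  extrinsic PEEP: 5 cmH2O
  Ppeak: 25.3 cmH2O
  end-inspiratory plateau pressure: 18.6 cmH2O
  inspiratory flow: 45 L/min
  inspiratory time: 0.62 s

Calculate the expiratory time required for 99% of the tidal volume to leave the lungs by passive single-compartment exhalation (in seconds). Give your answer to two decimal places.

1.41

Flow: 45 L/min ÷ 60 = 0.75 L/s.
Vt = flow × Ti = 0.75 L/s × 0.62 s × 1000 mL/L = 465.0 mL.
R = (PIP − Pplat)/V̇ = (25.3 − 18.6) / 0.75 = 6.7/0.75 = 8.933 cmH2O·s/L.
C = Vt/(Pplat − PEEP) = 465.0 / (18.6 − 5) = 465.0/13.6 = 34.191 mL/cmH2O.
τ = R × C = 8.933 × 0.03419 L/cmH2O = 0.3054 s.
t = −τ·ln(1 − 0.99) = −0.3054·ln(0.01) = 1.406 s.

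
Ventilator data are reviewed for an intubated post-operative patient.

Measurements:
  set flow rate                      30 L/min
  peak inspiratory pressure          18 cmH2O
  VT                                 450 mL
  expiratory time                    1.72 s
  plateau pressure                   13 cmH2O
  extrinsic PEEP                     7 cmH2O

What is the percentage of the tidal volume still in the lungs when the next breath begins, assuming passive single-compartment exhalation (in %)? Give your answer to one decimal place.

Flow: 30 L/min ÷ 60 = 0.5 L/s.
R = (PIP − Pplat)/V̇ = (18 − 13) / 0.5 = 5.0/0.5 = 10.0 cmH2O·s/L.
C = Vt/(Pplat − PEEP) = 450.0 / (13 − 7) = 450.0/6.0 = 75.0 mL/cmH2O.
τ = R × C = 10.0 × 0.075 L/cmH2O = 0.75 s.
Fraction remaining at end-expiration = e^(−Te/τ) = e^(−1.72/0.75) = 0.1009 → 10.09%.

10.1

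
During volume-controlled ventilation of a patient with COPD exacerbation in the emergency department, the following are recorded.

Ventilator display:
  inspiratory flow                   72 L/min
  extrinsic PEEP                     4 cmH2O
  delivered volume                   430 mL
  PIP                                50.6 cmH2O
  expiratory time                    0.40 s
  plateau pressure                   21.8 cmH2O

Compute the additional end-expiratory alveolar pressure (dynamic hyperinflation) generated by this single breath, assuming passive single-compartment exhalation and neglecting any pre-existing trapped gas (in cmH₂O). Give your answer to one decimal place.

8.9

Flow: 72 L/min ÷ 60 = 1.2 L/s.
R = (PIP − Pplat)/V̇ = (50.6 − 21.8) / 1.2 = 28.8/1.2 = 24.0 cmH2O·s/L.
C = Vt/(Pplat − PEEP) = 430.0 / (21.8 − 4) = 430.0/17.8 = 24.157 mL/cmH2O.
τ = R × C = 24.0 × 0.02416 L/cmH2O = 0.5798 s.
Fraction remaining = e^(−Te/τ) = e^(−0.40/0.5798) = 0.5016; trapped volume = 430.0 × 0.5016 = 215.69 mL.
Additional alveolar pressure from trapping ≈ V_trapped / C = 215.69 / 24.157 = 8.929 cmH2O.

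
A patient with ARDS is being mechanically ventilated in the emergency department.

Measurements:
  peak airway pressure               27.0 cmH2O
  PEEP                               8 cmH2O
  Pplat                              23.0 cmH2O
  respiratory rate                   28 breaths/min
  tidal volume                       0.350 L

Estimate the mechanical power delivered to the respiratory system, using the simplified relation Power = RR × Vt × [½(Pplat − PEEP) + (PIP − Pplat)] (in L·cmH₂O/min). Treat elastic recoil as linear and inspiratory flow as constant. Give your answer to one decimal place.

112.7

Per-breath work = Vt × [½(Pplat−PEEP) + (PIP−Pplat)] = 0.350 × [0.5×15.0 + 4.0] = 0.350 × 11.5 = 4.025 L·cmH2O.
Power = 28 × 4.025 = 112.7 L·cmH2O/min.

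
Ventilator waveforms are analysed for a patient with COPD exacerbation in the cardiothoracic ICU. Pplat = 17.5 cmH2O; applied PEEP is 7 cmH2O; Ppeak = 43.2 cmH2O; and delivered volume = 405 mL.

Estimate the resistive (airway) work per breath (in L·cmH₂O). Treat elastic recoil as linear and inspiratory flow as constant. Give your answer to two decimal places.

10.41

With constant inspiratory flow the resistive pressure is constant at PIP − Pplat = 43.2 − 17.5 = 25.7 cmH2O, so resistive work = 25.7 × 0.405 = 10.409 L·cmH2O.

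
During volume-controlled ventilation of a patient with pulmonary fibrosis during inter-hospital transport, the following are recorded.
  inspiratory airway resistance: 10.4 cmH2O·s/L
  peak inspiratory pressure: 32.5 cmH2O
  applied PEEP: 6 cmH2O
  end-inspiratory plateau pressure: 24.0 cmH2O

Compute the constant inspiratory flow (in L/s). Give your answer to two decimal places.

flow = (PIP − Pplat) / Raw = 8.5 / 10.4 = 0.8173 L/s.

0.82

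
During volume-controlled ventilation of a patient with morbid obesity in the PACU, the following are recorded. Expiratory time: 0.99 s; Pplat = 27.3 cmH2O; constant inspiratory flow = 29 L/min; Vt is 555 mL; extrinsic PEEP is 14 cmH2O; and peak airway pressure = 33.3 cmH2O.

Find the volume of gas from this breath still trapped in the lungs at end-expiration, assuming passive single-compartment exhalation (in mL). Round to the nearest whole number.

Flow: 29 L/min ÷ 60 = 0.4833 L/s.
R = (PIP − Pplat)/V̇ = (33.3 − 27.3) / 0.4833 = 6.0/0.4833 = 12.415 cmH2O·s/L.
C = Vt/(Pplat − PEEP) = 555.0 / (27.3 − 14) = 555.0/13.3 = 41.729 mL/cmH2O.
τ = R × C = 12.415 × 0.04173 L/cmH2O = 0.5181 s.
Fraction remaining = e^(−Te/τ) = e^(−0.99/0.5181) = 0.148.
Trapped volume = 555.0 × 0.148 = 82.14 mL.

82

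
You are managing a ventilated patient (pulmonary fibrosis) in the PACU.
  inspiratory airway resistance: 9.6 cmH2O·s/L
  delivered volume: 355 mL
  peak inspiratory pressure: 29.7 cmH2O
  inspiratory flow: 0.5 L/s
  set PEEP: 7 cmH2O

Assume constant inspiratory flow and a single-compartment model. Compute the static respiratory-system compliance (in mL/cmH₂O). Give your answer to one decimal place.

19.8

Equation of motion (constant flow): PIP = Vt/C + R·V̇ + PEEP.
Vt/C = PIP − R·V̇ − PEEP = 29.7 − 9.6×0.5 − 7 = 29.7 − 4.8 − 7 = 17.9 cmH2O.
C = Vt / 17.9 = 355 / 17.9 = 19.832 mL/cmH2O.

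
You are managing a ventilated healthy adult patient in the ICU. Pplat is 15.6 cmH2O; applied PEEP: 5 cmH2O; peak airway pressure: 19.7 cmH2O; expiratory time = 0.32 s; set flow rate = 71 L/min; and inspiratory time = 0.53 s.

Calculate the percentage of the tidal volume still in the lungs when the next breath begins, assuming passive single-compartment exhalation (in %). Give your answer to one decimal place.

Flow: 71 L/min ÷ 60 = 1.1833 L/s.
Vt = flow × Ti = 1.1833 L/s × 0.53 s × 1000 mL/L = 627.15 mL.
R = (PIP − Pplat)/V̇ = (19.7 − 15.6) / 1.1833 = 4.1/1.1833 = 3.465 cmH2O·s/L.
C = Vt/(Pplat − PEEP) = 627.15 / (15.6 − 5) = 627.15/10.6 = 59.165 mL/cmH2O.
τ = R × C = 3.465 × 0.05917 L/cmH2O = 0.205 s.
Fraction remaining at end-expiration = e^(−Te/τ) = e^(−0.32/0.205) = 0.2099 → 20.99%.

21.0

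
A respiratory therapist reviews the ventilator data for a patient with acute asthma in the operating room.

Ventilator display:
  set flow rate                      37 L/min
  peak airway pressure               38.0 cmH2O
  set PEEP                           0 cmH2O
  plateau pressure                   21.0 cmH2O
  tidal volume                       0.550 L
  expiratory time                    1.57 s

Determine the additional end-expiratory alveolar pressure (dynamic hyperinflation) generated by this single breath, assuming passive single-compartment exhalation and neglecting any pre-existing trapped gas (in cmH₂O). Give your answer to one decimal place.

2.4

Flow: 37 L/min ÷ 60 = 0.6167 L/s.
R = (PIP − Pplat)/V̇ = (38.0 − 21.0) / 0.6167 = 17.0/0.6167 = 27.566 cmH2O·s/L.
C = Vt/(Pplat − PEEP) = 550.0 / (21.0 − 0) = 550.0/21.0 = 26.19 mL/cmH2O.
τ = R × C = 27.566 × 0.02619 L/cmH2O = 0.722 s.
Fraction remaining = e^(−Te/τ) = e^(−1.57/0.722) = 0.1137; trapped volume = 550.0 × 0.1137 = 62.535 mL.
Additional alveolar pressure from trapping ≈ V_trapped / C = 62.535 / 26.19 = 2.388 cmH2O.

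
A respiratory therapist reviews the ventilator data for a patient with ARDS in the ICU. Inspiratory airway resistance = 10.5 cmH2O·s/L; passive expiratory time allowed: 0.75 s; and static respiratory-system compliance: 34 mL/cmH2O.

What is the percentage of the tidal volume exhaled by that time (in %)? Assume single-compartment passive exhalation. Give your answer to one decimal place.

τ = R × C = 10.5 × 34 mL/cmH2O = 10.5 × 0.034 L/cmH2O = 0.357 s.
Passive exhalation: V(t)/V₀ = e^(−t/τ) = e^(−0.75/0.357) = 0.1224.
Fraction exhaled = 1 − 0.1224 = 0.8776 → 87.76%.

87.8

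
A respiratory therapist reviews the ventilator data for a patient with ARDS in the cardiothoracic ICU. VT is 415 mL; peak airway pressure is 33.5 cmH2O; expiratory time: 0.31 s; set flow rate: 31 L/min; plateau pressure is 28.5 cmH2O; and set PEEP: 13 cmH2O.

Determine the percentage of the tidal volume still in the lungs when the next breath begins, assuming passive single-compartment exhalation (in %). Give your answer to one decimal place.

Flow: 31 L/min ÷ 60 = 0.5167 L/s.
R = (PIP − Pplat)/V̇ = (33.5 − 28.5) / 0.5167 = 5.0/0.5167 = 9.677 cmH2O·s/L.
C = Vt/(Pplat − PEEP) = 415.0 / (28.5 − 13) = 415.0/15.5 = 26.774 mL/cmH2O.
τ = R × C = 9.677 × 0.02677 L/cmH2O = 0.2591 s.
Fraction remaining at end-expiration = e^(−Te/τ) = e^(−0.31/0.2591) = 0.3023 → 30.23%.

30.2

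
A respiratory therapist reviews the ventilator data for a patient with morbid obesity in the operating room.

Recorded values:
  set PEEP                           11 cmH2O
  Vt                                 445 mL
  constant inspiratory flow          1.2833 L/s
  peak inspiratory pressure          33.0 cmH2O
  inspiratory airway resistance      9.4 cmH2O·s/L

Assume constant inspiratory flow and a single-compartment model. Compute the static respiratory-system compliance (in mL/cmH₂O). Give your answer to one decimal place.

44.8

Equation of motion (constant flow): PIP = Vt/C + R·V̇ + PEEP.
Vt/C = PIP − R·V̇ − PEEP = 33.0 − 9.4×1.2833 − 11 = 33.0 − 12.063 − 11 = 9.937 cmH2O.
C = Vt / 9.937 = 445 / 9.937 = 44.782 mL/cmH2O.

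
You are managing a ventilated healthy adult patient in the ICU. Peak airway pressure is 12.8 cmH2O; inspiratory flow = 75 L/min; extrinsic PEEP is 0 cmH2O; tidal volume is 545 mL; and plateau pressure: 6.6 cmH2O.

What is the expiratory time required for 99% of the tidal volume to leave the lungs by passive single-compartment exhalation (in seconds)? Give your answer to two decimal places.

1.89

Flow: 75 L/min ÷ 60 = 1.25 L/s.
R = (PIP − Pplat)/V̇ = (12.8 − 6.6) / 1.25 = 6.2/1.25 = 4.96 cmH2O·s/L.
C = Vt/(Pplat − PEEP) = 545.0 / (6.6 − 0) = 545.0/6.6 = 82.576 mL/cmH2O.
τ = R × C = 4.96 × 0.08258 L/cmH2O = 0.4096 s.
t = −τ·ln(1 − 0.99) = −0.4096·ln(0.01) = 1.886 s.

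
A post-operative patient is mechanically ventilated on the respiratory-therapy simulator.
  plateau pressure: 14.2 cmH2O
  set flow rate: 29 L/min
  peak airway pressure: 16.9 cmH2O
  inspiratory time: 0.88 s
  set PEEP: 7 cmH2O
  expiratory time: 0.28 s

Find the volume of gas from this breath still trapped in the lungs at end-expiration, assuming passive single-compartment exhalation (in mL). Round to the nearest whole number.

Flow: 29 L/min ÷ 60 = 0.4833 L/s.
Vt = flow × Ti = 0.4833 L/s × 0.88 s × 1000 mL/L = 425.3 mL.
R = (PIP − Pplat)/V̇ = (16.9 − 14.2) / 0.4833 = 2.7/0.4833 = 5.587 cmH2O·s/L.
C = Vt/(Pplat − PEEP) = 425.3 / (14.2 − 7) = 425.3/7.2 = 59.069 mL/cmH2O.
τ = R × C = 5.587 × 0.05907 L/cmH2O = 0.33 s.
Fraction remaining = e^(−Te/τ) = e^(−0.28/0.33) = 0.4281.
Trapped volume = 425.3 × 0.4281 = 182.07 mL.

182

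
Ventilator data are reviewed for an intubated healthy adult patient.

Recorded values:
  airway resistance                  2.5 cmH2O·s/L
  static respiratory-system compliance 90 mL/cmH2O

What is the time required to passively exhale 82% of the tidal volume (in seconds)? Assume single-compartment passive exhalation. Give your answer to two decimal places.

τ = R × C = 2.5 × 90 mL/cmH2O = 2.5 × 0.090 L/cmH2O = 0.225 s.
Exhaled fraction f = 1 − e^(−t/τ) → t = −τ·ln(1 − f) = −0.225·ln(0.18) = 0.3858 s.

0.39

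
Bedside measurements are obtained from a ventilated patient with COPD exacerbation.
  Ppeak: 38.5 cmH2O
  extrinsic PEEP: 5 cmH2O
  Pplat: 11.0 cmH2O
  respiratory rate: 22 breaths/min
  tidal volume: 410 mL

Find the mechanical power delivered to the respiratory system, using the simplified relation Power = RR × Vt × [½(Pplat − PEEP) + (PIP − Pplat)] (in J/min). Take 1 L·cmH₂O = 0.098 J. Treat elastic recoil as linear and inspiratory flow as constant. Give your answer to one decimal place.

27.0

Per-breath work = Vt × [½(Pplat−PEEP) + (PIP−Pplat)] = 0.410 × [0.5×6.0 + 27.5] = 0.410 × 30.5 = 12.505 L·cmH2O.
Power = 22 × 12.505 = 275.11 L·cmH2O/min.
× 0.098 J/(L·cmH2O) → 26.961 J/min.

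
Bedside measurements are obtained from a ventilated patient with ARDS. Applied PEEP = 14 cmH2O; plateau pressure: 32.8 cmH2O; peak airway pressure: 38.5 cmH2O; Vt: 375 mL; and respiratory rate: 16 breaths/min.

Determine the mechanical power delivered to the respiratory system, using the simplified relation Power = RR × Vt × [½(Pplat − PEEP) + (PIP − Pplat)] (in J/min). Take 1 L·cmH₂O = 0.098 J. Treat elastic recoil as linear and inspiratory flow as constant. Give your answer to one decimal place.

Per-breath work = Vt × [½(Pplat−PEEP) + (PIP−Pplat)] = 0.375 × [0.5×18.8 + 5.7] = 0.375 × 15.1 = 5.663 L·cmH2O.
Power = 16 × 5.663 = 90.608 L·cmH2O/min.
× 0.098 J/(L·cmH2O) → 8.88 J/min.

8.9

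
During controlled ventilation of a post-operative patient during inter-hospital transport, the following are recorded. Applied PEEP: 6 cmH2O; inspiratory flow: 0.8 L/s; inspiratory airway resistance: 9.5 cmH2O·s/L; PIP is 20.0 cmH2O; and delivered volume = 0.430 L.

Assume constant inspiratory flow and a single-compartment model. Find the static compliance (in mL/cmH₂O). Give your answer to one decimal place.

Equation of motion (constant flow): PIP = Vt/C + R·V̇ + PEEP.
Vt/C = PIP − R·V̇ − PEEP = 20.0 − 9.5×0.8 − 6 = 20.0 − 7.6 − 6 = 6.4 cmH2O.
C = Vt / 6.4 = 430 / 6.4 = 67.188 mL/cmH2O.

67.2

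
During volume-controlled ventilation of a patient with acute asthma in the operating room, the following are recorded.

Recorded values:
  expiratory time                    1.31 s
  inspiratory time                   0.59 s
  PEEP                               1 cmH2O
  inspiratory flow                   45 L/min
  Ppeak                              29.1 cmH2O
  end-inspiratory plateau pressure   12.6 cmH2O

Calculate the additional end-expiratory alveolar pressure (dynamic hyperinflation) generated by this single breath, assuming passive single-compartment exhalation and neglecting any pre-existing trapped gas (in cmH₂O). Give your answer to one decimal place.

2.4

Flow: 45 L/min ÷ 60 = 0.75 L/s.
Vt = flow × Ti = 0.75 L/s × 0.59 s × 1000 mL/L = 442.5 mL.
R = (PIP − Pplat)/V̇ = (29.1 − 12.6) / 0.75 = 16.5/0.75 = 22.0 cmH2O·s/L.
C = Vt/(Pplat − PEEP) = 442.5 / (12.6 − 1) = 442.5/11.6 = 38.147 mL/cmH2O.
τ = R × C = 22.0 × 0.03815 L/cmH2O = 0.8393 s.
Fraction remaining = e^(−Te/τ) = e^(−1.31/0.8393) = 0.21; trapped volume = 442.5 × 0.21 = 92.925 mL.
Additional alveolar pressure from trapping ≈ V_trapped / C = 92.925 / 38.147 = 2.436 cmH2O.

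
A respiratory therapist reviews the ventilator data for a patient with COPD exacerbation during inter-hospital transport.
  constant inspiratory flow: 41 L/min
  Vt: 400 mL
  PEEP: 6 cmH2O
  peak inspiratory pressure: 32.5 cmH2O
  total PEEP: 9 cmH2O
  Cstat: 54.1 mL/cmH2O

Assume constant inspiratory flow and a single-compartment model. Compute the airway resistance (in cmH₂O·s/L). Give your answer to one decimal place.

Flow: 41 L/min ÷ 60 = 0.6833 L/s.
Total PEEP = 9 cmH2O (set 6 + intrinsic 3); this is the baseline alveolar pressure.
Equation of motion (constant flow): PIP = Vt/C + R·V̇ + PEEP.
R·V̇ = PIP − Vt/C − PEEP = 32.5 − 400/54.1 − 9 = 32.5 − 7.394 − 9 = 16.106 cmH2O.
R = 16.106 / 0.6833 = 23.571 cmH2O·s/L.

23.6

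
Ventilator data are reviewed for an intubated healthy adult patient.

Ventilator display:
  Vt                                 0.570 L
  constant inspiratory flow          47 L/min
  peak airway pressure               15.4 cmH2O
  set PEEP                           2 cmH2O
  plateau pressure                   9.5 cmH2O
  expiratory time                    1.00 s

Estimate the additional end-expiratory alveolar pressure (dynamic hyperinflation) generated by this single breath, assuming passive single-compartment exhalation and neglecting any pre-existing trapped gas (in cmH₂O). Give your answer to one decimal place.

1.3

Flow: 47 L/min ÷ 60 = 0.7833 L/s.
R = (PIP − Pplat)/V̇ = (15.4 − 9.5) / 0.7833 = 5.9/0.7833 = 7.532 cmH2O·s/L.
C = Vt/(Pplat − PEEP) = 570.0 / (9.5 − 2) = 570.0/7.5 = 76.0 mL/cmH2O.
τ = R × C = 7.532 × 0.076 L/cmH2O = 0.5724 s.
Fraction remaining = e^(−Te/τ) = e^(−1.00/0.5724) = 0.1743; trapped volume = 570.0 × 0.1743 = 99.351 mL.
Additional alveolar pressure from trapping ≈ V_trapped / C = 99.351 / 76.0 = 1.307 cmH2O.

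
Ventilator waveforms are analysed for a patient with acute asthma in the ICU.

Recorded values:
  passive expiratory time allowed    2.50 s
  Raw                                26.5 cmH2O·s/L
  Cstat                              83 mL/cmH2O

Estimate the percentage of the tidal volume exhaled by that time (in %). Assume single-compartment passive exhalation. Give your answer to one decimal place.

67.9

τ = R × C = 26.5 × 83 mL/cmH2O = 26.5 × 0.083 L/cmH2O = 2.2 s.
Passive exhalation: V(t)/V₀ = e^(−t/τ) = e^(−2.50/2.2) = 0.321.
Fraction exhaled = 1 − 0.321 = 0.679 → 67.9%.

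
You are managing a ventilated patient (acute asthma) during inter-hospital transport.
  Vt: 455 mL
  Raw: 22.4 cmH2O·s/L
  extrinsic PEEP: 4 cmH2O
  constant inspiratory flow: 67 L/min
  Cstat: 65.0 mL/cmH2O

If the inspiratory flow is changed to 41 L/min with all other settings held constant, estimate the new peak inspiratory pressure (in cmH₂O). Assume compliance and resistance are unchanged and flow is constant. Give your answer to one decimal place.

26.3

Flow: 67 L/min ÷ 60 = 1.1167 L/s.
New flow: 41 L/min ÷ 60 = 0.6833 L/s.
PIP = Vt/C + R·V̇ + PEEP (constant-flow equation of motion).
Only the resistive term changes: ΔPIP = R × ΔV̇ = 22.4 × (0.6833 − 1.1167) = 22.4 × -0.4334 = -9.708 cmH2O.
Original PIP = 455/65.0 + 22.4×1.1167 + 4 = 36.014 cmH2O; new PIP = 36.014 + (-9.708) = 26.306 cmH2O.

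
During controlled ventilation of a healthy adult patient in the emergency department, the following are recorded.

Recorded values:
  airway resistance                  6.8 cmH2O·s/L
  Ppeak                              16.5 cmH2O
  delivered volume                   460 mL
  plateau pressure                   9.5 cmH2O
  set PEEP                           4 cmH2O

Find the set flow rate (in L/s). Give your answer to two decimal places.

flow = (PIP − Pplat) / Raw = 7.0 / 6.8 = 1.029 L/s.

1.03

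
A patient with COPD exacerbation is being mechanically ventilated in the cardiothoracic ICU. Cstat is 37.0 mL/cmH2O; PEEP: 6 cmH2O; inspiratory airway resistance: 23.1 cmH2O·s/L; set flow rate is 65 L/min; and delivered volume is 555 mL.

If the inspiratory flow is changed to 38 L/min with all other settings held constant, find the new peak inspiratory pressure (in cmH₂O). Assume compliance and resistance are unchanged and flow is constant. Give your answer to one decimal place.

35.6

Flow: 65 L/min ÷ 60 = 1.0833 L/s.
New flow: 38 L/min ÷ 60 = 0.6333 L/s.
PIP = Vt/C + R·V̇ + PEEP (constant-flow equation of motion).
Only the resistive term changes: ΔPIP = R × ΔV̇ = 23.1 × (0.6333 − 1.0833) = 23.1 × -0.45 = -10.395 cmH2O.
Original PIP = 555/37.0 + 23.1×1.0833 + 6 = 46.024 cmH2O; new PIP = 46.024 + (-10.395) = 35.629 cmH2O.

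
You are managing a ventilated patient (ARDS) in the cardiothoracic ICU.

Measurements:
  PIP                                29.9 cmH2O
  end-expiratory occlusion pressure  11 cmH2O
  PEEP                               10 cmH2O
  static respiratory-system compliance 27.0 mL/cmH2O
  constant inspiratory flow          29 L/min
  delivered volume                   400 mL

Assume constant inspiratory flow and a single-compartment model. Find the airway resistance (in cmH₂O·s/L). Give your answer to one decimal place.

8.5

Flow: 29 L/min ÷ 60 = 0.4833 L/s.
Total PEEP = 11 cmH2O (set 10 + intrinsic 1); this is the baseline alveolar pressure.
Equation of motion (constant flow): PIP = Vt/C + R·V̇ + PEEP.
R·V̇ = PIP − Vt/C − PEEP = 29.9 − 400/27.0 − 11 = 29.9 − 14.815 − 11 = 4.085 cmH2O.
R = 4.085 / 0.4833 = 8.452 cmH2O·s/L.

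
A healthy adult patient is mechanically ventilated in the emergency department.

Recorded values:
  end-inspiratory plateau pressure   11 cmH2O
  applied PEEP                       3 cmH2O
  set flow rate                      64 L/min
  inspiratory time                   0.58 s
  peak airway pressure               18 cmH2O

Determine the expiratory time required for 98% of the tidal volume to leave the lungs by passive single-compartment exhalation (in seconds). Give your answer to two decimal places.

1.99

Flow: 64 L/min ÷ 60 = 1.0667 L/s.
Vt = flow × Ti = 1.0667 L/s × 0.58 s × 1000 mL/L = 618.69 mL.
R = (PIP − Pplat)/V̇ = (18 − 11) / 1.0667 = 7.0/1.0667 = 6.562 cmH2O·s/L.
C = Vt/(Pplat − PEEP) = 618.69 / (11 − 3) = 618.69/8.0 = 77.336 mL/cmH2O.
τ = R × C = 6.562 × 0.07734 L/cmH2O = 0.5075 s.
t = −τ·ln(1 − 0.98) = −0.5075·ln(0.02) = 1.985 s.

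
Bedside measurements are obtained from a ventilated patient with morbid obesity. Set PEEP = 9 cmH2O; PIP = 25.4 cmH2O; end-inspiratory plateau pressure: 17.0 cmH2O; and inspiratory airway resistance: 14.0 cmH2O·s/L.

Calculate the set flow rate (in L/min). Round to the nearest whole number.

36

flow = (PIP − Pplat) / Raw = (25.4 − 17.0) / 14.0 = 0.6 L/s × 60 = 36.0 L/min.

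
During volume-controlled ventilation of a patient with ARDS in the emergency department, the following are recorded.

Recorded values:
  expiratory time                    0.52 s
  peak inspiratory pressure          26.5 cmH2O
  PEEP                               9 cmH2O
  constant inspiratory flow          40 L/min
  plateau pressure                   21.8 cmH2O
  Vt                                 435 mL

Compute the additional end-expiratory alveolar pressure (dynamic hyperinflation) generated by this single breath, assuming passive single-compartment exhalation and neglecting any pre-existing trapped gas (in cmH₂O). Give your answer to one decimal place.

Flow: 40 L/min ÷ 60 = 0.6667 L/s.
R = (PIP − Pplat)/V̇ = (26.5 − 21.8) / 0.6667 = 4.7/0.6667 = 7.05 cmH2O·s/L.
C = Vt/(Pplat − PEEP) = 435.0 / (21.8 − 9) = 435.0/12.8 = 33.984 mL/cmH2O.
τ = R × C = 7.05 × 0.03398 L/cmH2O = 0.2396 s.
Fraction remaining = e^(−Te/τ) = e^(−0.52/0.2396) = 0.1141; trapped volume = 435.0 × 0.1141 = 49.634 mL.
Additional alveolar pressure from trapping ≈ V_trapped / C = 49.634 / 33.984 = 1.461 cmH2O.

1.5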